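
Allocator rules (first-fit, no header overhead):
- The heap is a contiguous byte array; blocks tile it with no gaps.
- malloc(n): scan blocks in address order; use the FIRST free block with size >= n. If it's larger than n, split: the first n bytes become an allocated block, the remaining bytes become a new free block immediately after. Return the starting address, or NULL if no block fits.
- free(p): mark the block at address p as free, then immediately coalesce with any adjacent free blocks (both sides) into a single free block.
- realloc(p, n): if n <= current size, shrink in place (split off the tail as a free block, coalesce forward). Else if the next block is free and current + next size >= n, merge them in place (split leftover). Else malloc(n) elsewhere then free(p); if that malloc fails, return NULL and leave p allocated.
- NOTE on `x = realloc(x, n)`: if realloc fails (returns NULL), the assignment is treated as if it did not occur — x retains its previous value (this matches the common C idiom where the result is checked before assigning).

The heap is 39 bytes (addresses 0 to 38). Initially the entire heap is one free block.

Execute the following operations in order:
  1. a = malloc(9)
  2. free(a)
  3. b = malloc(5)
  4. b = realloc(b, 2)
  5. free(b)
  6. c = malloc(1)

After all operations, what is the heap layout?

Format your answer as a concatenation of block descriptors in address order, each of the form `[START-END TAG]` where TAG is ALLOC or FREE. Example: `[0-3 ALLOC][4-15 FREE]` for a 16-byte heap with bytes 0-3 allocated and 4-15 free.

Answer: [0-0 ALLOC][1-38 FREE]

Derivation:
Op 1: a = malloc(9) -> a = 0; heap: [0-8 ALLOC][9-38 FREE]
Op 2: free(a) -> (freed a); heap: [0-38 FREE]
Op 3: b = malloc(5) -> b = 0; heap: [0-4 ALLOC][5-38 FREE]
Op 4: b = realloc(b, 2) -> b = 0; heap: [0-1 ALLOC][2-38 FREE]
Op 5: free(b) -> (freed b); heap: [0-38 FREE]
Op 6: c = malloc(1) -> c = 0; heap: [0-0 ALLOC][1-38 FREE]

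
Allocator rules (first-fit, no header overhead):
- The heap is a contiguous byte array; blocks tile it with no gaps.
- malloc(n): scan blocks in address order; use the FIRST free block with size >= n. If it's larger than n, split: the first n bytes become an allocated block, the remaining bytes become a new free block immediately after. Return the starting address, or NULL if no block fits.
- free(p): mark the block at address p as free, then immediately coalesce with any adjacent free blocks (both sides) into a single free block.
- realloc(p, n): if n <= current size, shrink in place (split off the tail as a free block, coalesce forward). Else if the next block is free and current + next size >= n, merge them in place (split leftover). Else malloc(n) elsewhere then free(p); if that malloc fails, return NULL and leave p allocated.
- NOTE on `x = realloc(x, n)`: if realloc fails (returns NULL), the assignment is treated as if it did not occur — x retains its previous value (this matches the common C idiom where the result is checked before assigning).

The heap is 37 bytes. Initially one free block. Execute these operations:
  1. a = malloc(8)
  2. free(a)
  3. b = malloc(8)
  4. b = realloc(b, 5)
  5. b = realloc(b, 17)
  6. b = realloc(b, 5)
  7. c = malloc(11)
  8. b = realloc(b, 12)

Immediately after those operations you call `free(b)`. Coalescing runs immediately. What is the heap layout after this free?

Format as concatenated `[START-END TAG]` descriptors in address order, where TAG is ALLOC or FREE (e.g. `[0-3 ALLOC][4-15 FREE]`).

Op 1: a = malloc(8) -> a = 0; heap: [0-7 ALLOC][8-36 FREE]
Op 2: free(a) -> (freed a); heap: [0-36 FREE]
Op 3: b = malloc(8) -> b = 0; heap: [0-7 ALLOC][8-36 FREE]
Op 4: b = realloc(b, 5) -> b = 0; heap: [0-4 ALLOC][5-36 FREE]
Op 5: b = realloc(b, 17) -> b = 0; heap: [0-16 ALLOC][17-36 FREE]
Op 6: b = realloc(b, 5) -> b = 0; heap: [0-4 ALLOC][5-36 FREE]
Op 7: c = malloc(11) -> c = 5; heap: [0-4 ALLOC][5-15 ALLOC][16-36 FREE]
Op 8: b = realloc(b, 12) -> b = 16; heap: [0-4 FREE][5-15 ALLOC][16-27 ALLOC][28-36 FREE]
free(b): b = 16 -> block [16-27 ALLOC]; mark free, coalesce with adjacent free neighbors -> [0-4 FREE][5-15 ALLOC][16-36 FREE]

Answer: [0-4 FREE][5-15 ALLOC][16-36 FREE]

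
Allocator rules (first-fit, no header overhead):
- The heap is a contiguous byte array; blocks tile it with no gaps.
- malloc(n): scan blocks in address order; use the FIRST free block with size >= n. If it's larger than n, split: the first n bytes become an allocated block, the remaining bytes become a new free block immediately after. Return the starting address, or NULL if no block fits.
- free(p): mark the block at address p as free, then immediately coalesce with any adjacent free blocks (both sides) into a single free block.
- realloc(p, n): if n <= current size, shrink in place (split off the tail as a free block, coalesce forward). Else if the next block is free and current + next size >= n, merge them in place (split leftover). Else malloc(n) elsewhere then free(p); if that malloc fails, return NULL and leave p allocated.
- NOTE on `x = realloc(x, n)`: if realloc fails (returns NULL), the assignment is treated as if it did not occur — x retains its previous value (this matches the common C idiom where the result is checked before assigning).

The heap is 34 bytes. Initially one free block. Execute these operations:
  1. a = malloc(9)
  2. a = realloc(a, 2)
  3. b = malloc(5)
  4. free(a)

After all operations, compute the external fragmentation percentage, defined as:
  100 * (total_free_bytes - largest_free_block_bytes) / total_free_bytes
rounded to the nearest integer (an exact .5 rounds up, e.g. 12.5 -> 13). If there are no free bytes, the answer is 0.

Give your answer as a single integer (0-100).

Op 1: a = malloc(9) -> a = 0; heap: [0-8 ALLOC][9-33 FREE]
Op 2: a = realloc(a, 2) -> a = 0; heap: [0-1 ALLOC][2-33 FREE]
Op 3: b = malloc(5) -> b = 2; heap: [0-1 ALLOC][2-6 ALLOC][7-33 FREE]
Op 4: free(a) -> (freed a); heap: [0-1 FREE][2-6 ALLOC][7-33 FREE]
Free blocks: [2 27] total_free=29 largest=27 -> 100*(29-27)/29 = 200/29 ≈ 6.897 -> rounds to 7

Answer: 7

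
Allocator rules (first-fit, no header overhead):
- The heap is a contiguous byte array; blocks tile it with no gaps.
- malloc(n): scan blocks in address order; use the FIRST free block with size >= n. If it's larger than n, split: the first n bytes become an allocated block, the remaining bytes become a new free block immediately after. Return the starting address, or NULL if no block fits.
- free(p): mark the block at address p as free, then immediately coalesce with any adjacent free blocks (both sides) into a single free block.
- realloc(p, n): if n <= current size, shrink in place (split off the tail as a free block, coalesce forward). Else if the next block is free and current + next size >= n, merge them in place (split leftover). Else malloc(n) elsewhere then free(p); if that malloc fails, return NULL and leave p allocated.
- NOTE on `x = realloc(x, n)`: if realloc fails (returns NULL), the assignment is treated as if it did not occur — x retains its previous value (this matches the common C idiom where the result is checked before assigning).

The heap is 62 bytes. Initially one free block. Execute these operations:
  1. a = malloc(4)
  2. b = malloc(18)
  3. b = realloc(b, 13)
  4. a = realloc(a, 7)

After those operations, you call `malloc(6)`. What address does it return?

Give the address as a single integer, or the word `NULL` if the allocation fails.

Answer: 24

Derivation:
Op 1: a = malloc(4) -> a = 0; heap: [0-3 ALLOC][4-61 FREE]
Op 2: b = malloc(18) -> b = 4; heap: [0-3 ALLOC][4-21 ALLOC][22-61 FREE]
Op 3: b = realloc(b, 13) -> b = 4; heap: [0-3 ALLOC][4-16 ALLOC][17-61 FREE]
Op 4: a = realloc(a, 7) -> a = 17; heap: [0-3 FREE][4-16 ALLOC][17-23 ALLOC][24-61 FREE]
malloc(6): first-fit scan over [0-3 FREE][4-16 ALLOC][17-23 ALLOC][24-61 FREE] -> 24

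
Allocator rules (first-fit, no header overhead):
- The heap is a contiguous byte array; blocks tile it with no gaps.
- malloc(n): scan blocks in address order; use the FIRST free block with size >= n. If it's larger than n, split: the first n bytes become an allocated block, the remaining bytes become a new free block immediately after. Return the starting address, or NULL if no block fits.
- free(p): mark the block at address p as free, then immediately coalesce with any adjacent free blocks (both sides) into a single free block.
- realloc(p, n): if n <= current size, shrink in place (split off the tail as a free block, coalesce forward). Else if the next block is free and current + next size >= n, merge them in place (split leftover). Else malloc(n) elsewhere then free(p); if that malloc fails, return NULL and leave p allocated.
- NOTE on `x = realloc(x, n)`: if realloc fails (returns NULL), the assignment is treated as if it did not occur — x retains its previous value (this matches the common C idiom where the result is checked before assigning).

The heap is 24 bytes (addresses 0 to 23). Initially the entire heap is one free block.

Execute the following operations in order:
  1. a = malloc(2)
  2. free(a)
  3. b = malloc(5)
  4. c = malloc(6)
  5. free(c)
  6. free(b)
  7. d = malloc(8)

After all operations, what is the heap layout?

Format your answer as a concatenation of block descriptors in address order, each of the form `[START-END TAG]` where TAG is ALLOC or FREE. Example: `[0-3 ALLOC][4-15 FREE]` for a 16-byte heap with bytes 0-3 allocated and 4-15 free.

Answer: [0-7 ALLOC][8-23 FREE]

Derivation:
Op 1: a = malloc(2) -> a = 0; heap: [0-1 ALLOC][2-23 FREE]
Op 2: free(a) -> (freed a); heap: [0-23 FREE]
Op 3: b = malloc(5) -> b = 0; heap: [0-4 ALLOC][5-23 FREE]
Op 4: c = malloc(6) -> c = 5; heap: [0-4 ALLOC][5-10 ALLOC][11-23 FREE]
Op 5: free(c) -> (freed c); heap: [0-4 ALLOC][5-23 FREE]
Op 6: free(b) -> (freed b); heap: [0-23 FREE]
Op 7: d = malloc(8) -> d = 0; heap: [0-7 ALLOC][8-23 FREE]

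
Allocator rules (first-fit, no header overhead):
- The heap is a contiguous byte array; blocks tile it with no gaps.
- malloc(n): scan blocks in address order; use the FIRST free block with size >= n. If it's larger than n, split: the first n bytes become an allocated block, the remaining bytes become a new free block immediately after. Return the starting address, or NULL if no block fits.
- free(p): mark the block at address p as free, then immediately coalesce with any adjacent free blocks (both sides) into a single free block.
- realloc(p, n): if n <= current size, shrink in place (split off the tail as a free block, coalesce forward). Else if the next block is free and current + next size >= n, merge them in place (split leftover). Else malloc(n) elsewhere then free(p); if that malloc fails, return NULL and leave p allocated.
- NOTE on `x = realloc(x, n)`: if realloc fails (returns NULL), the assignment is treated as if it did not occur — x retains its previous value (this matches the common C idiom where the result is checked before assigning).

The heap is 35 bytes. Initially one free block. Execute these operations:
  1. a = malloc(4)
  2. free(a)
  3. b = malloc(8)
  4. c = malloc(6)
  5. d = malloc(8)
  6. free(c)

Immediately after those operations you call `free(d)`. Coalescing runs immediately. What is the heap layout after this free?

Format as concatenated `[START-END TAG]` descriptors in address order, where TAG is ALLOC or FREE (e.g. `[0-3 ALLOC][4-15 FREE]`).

Answer: [0-7 ALLOC][8-34 FREE]

Derivation:
Op 1: a = malloc(4) -> a = 0; heap: [0-3 ALLOC][4-34 FREE]
Op 2: free(a) -> (freed a); heap: [0-34 FREE]
Op 3: b = malloc(8) -> b = 0; heap: [0-7 ALLOC][8-34 FREE]
Op 4: c = malloc(6) -> c = 8; heap: [0-7 ALLOC][8-13 ALLOC][14-34 FREE]
Op 5: d = malloc(8) -> d = 14; heap: [0-7 ALLOC][8-13 ALLOC][14-21 ALLOC][22-34 FREE]
Op 6: free(c) -> (freed c); heap: [0-7 ALLOC][8-13 FREE][14-21 ALLOC][22-34 FREE]
free(d): d = 14 -> block [14-21 ALLOC]; mark free, coalesce with adjacent free neighbors -> [0-7 ALLOC][8-34 FREE]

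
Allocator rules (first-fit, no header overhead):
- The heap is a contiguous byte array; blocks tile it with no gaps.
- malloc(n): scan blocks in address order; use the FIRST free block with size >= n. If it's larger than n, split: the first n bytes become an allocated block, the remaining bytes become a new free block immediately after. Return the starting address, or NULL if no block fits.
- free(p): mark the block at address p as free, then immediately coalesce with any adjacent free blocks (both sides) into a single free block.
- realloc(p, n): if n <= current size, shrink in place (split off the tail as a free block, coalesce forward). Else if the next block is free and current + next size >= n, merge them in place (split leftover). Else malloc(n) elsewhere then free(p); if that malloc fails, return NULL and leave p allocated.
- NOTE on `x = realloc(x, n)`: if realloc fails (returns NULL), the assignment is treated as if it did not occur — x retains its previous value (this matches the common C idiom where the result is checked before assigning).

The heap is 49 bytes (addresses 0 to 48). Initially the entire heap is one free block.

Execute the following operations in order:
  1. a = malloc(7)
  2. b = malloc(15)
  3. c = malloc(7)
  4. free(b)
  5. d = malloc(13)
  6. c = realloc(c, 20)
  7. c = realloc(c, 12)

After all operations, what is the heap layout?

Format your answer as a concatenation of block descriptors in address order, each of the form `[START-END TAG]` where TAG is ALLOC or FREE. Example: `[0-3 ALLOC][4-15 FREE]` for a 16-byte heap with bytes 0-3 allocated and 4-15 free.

Answer: [0-6 ALLOC][7-19 ALLOC][20-21 FREE][22-33 ALLOC][34-48 FREE]

Derivation:
Op 1: a = malloc(7) -> a = 0; heap: [0-6 ALLOC][7-48 FREE]
Op 2: b = malloc(15) -> b = 7; heap: [0-6 ALLOC][7-21 ALLOC][22-48 FREE]
Op 3: c = malloc(7) -> c = 22; heap: [0-6 ALLOC][7-21 ALLOC][22-28 ALLOC][29-48 FREE]
Op 4: free(b) -> (freed b); heap: [0-6 ALLOC][7-21 FREE][22-28 ALLOC][29-48 FREE]
Op 5: d = malloc(13) -> d = 7; heap: [0-6 ALLOC][7-19 ALLOC][20-21 FREE][22-28 ALLOC][29-48 FREE]
Op 6: c = realloc(c, 20) -> c = 22; heap: [0-6 ALLOC][7-19 ALLOC][20-21 FREE][22-41 ALLOC][42-48 FREE]
Op 7: c = realloc(c, 12) -> c = 22; heap: [0-6 ALLOC][7-19 ALLOC][20-21 FREE][22-33 ALLOC][34-48 FREE]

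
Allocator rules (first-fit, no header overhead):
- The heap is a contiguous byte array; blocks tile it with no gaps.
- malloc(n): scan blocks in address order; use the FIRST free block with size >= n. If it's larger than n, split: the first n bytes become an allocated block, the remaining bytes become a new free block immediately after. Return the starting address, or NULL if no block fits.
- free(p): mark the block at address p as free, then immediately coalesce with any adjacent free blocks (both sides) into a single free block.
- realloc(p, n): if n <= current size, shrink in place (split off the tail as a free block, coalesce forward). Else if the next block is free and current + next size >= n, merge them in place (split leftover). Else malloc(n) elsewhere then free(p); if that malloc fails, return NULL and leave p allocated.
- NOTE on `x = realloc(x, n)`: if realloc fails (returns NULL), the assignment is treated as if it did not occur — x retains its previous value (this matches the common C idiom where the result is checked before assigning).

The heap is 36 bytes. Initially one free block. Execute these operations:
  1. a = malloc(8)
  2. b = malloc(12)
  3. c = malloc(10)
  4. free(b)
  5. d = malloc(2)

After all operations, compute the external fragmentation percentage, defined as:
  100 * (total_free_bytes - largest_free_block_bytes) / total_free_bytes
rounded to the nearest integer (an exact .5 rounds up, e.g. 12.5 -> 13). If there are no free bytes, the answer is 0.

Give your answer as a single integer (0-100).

Answer: 38

Derivation:
Op 1: a = malloc(8) -> a = 0; heap: [0-7 ALLOC][8-35 FREE]
Op 2: b = malloc(12) -> b = 8; heap: [0-7 ALLOC][8-19 ALLOC][20-35 FREE]
Op 3: c = malloc(10) -> c = 20; heap: [0-7 ALLOC][8-19 ALLOC][20-29 ALLOC][30-35 FREE]
Op 4: free(b) -> (freed b); heap: [0-7 ALLOC][8-19 FREE][20-29 ALLOC][30-35 FREE]
Op 5: d = malloc(2) -> d = 8; heap: [0-7 ALLOC][8-9 ALLOC][10-19 FREE][20-29 ALLOC][30-35 FREE]
Free blocks: [10 6] total_free=16 largest=10 -> 100*(16-10)/16 = 600/16 = 37.5 -> rounds to 38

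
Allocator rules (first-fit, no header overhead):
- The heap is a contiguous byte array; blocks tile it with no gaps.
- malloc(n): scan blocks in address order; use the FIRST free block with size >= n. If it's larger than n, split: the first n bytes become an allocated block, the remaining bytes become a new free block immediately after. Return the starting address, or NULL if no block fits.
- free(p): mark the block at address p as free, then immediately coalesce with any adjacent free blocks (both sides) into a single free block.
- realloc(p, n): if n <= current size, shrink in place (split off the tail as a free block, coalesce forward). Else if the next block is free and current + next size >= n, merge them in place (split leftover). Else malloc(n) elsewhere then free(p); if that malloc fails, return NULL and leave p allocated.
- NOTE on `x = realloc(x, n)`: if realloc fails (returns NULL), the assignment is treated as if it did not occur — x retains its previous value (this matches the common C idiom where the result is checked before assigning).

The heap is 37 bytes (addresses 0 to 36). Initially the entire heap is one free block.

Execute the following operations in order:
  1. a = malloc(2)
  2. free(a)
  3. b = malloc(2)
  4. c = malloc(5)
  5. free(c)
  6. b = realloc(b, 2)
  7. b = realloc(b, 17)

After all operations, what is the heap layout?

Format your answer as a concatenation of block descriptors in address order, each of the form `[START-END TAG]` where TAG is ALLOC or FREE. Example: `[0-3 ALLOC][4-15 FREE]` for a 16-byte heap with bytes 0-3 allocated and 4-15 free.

Op 1: a = malloc(2) -> a = 0; heap: [0-1 ALLOC][2-36 FREE]
Op 2: free(a) -> (freed a); heap: [0-36 FREE]
Op 3: b = malloc(2) -> b = 0; heap: [0-1 ALLOC][2-36 FREE]
Op 4: c = malloc(5) -> c = 2; heap: [0-1 ALLOC][2-6 ALLOC][7-36 FREE]
Op 5: free(c) -> (freed c); heap: [0-1 ALLOC][2-36 FREE]
Op 6: b = realloc(b, 2) -> b = 0; heap: [0-1 ALLOC][2-36 FREE]
Op 7: b = realloc(b, 17) -> b = 0; heap: [0-16 ALLOC][17-36 FREE]

Answer: [0-16 ALLOC][17-36 FREE]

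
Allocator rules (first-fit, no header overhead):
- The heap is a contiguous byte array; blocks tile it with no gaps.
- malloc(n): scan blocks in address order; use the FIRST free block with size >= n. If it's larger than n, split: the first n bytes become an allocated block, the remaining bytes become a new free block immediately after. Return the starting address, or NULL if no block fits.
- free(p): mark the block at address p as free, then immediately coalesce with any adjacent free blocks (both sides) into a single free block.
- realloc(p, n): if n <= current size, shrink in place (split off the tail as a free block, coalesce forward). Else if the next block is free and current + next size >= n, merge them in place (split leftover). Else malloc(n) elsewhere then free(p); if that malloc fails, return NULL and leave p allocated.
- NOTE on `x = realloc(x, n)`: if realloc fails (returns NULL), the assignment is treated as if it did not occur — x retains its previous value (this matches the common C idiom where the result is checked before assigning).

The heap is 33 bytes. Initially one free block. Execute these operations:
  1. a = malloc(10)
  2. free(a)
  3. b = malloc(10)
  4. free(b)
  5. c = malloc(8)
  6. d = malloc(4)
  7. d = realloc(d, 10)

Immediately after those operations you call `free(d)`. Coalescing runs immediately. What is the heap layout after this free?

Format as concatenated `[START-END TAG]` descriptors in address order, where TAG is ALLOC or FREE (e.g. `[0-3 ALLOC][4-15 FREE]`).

Op 1: a = malloc(10) -> a = 0; heap: [0-9 ALLOC][10-32 FREE]
Op 2: free(a) -> (freed a); heap: [0-32 FREE]
Op 3: b = malloc(10) -> b = 0; heap: [0-9 ALLOC][10-32 FREE]
Op 4: free(b) -> (freed b); heap: [0-32 FREE]
Op 5: c = malloc(8) -> c = 0; heap: [0-7 ALLOC][8-32 FREE]
Op 6: d = malloc(4) -> d = 8; heap: [0-7 ALLOC][8-11 ALLOC][12-32 FREE]
Op 7: d = realloc(d, 10) -> d = 8; heap: [0-7 ALLOC][8-17 ALLOC][18-32 FREE]
free(d): d = 8 -> block [8-17 ALLOC]; mark free, coalesce with adjacent free neighbors -> [0-7 ALLOC][8-32 FREE]

Answer: [0-7 ALLOC][8-32 FREE]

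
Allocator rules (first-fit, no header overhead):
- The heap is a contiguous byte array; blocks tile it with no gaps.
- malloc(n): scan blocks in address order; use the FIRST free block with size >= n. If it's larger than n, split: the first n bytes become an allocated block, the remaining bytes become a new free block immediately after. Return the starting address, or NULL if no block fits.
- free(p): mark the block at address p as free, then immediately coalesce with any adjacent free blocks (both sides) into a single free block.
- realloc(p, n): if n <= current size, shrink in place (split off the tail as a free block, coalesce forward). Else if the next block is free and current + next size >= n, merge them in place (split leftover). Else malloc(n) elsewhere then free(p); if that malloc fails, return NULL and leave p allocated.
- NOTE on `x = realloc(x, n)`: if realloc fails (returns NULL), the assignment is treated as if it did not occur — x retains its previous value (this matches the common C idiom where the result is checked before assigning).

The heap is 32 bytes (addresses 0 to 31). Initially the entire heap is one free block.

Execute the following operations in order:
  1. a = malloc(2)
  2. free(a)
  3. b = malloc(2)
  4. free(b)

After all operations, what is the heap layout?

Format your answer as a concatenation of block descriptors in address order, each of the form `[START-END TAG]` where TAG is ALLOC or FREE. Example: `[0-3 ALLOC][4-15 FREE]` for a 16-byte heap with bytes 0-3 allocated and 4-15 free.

Op 1: a = malloc(2) -> a = 0; heap: [0-1 ALLOC][2-31 FREE]
Op 2: free(a) -> (freed a); heap: [0-31 FREE]
Op 3: b = malloc(2) -> b = 0; heap: [0-1 ALLOC][2-31 FREE]
Op 4: free(b) -> (freed b); heap: [0-31 FREE]

Answer: [0-31 FREE]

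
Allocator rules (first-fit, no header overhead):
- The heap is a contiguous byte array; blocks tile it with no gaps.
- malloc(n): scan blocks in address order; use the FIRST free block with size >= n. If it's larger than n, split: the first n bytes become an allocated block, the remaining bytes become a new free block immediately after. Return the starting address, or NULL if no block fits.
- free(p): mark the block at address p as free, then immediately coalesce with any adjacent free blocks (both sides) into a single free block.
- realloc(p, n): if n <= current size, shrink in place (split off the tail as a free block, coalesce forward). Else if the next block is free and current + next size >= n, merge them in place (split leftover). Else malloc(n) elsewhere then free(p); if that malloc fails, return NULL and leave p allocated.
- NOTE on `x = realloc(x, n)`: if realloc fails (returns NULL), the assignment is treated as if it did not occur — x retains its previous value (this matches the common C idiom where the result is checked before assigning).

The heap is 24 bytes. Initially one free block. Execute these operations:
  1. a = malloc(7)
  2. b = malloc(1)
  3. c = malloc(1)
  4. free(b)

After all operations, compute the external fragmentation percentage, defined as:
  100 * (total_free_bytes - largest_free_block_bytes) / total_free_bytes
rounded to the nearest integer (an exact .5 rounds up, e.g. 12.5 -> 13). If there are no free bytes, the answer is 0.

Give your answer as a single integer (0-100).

Op 1: a = malloc(7) -> a = 0; heap: [0-6 ALLOC][7-23 FREE]
Op 2: b = malloc(1) -> b = 7; heap: [0-6 ALLOC][7-7 ALLOC][8-23 FREE]
Op 3: c = malloc(1) -> c = 8; heap: [0-6 ALLOC][7-7 ALLOC][8-8 ALLOC][9-23 FREE]
Op 4: free(b) -> (freed b); heap: [0-6 ALLOC][7-7 FREE][8-8 ALLOC][9-23 FREE]
Free blocks: [1 15] total_free=16 largest=15 -> 100*(16-15)/16 = 100/16 = 6.25 -> rounds to 6

Answer: 6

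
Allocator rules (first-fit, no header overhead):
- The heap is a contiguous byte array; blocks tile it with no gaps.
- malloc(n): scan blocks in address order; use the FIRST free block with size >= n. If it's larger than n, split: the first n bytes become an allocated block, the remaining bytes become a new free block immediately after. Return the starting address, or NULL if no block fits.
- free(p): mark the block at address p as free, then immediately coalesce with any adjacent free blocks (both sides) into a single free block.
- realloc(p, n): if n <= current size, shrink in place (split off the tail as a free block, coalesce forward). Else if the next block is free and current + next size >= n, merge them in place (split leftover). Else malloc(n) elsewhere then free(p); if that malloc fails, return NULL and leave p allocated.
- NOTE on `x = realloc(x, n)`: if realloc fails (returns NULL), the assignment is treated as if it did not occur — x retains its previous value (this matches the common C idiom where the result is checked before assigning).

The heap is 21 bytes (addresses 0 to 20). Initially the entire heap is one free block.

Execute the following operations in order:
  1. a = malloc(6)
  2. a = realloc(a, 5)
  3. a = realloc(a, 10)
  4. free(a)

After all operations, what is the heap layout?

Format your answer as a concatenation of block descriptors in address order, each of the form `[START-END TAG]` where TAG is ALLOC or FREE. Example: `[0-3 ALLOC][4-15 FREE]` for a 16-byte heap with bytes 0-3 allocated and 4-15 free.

Op 1: a = malloc(6) -> a = 0; heap: [0-5 ALLOC][6-20 FREE]
Op 2: a = realloc(a, 5) -> a = 0; heap: [0-4 ALLOC][5-20 FREE]
Op 3: a = realloc(a, 10) -> a = 0; heap: [0-9 ALLOC][10-20 FREE]
Op 4: free(a) -> (freed a); heap: [0-20 FREE]

Answer: [0-20 FREE]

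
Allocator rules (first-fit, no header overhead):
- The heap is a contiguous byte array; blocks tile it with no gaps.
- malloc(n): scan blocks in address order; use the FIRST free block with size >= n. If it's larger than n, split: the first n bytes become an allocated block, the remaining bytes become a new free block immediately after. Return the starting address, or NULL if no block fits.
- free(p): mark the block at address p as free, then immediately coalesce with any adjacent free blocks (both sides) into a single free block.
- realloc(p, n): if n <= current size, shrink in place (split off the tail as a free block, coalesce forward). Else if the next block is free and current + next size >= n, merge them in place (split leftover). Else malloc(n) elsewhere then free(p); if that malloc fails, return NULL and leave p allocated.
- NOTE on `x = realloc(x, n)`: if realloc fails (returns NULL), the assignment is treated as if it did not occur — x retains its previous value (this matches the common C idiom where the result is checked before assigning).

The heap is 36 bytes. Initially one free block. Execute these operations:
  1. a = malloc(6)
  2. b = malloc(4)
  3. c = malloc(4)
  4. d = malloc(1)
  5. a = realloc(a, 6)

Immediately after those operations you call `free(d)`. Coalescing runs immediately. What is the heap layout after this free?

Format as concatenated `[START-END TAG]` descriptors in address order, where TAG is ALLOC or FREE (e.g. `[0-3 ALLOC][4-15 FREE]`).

Answer: [0-5 ALLOC][6-9 ALLOC][10-13 ALLOC][14-35 FREE]

Derivation:
Op 1: a = malloc(6) -> a = 0; heap: [0-5 ALLOC][6-35 FREE]
Op 2: b = malloc(4) -> b = 6; heap: [0-5 ALLOC][6-9 ALLOC][10-35 FREE]
Op 3: c = malloc(4) -> c = 10; heap: [0-5 ALLOC][6-9 ALLOC][10-13 ALLOC][14-35 FREE]
Op 4: d = malloc(1) -> d = 14; heap: [0-5 ALLOC][6-9 ALLOC][10-13 ALLOC][14-14 ALLOC][15-35 FREE]
Op 5: a = realloc(a, 6) -> a = 0; heap: [0-5 ALLOC][6-9 ALLOC][10-13 ALLOC][14-14 ALLOC][15-35 FREE]
free(d): d = 14 -> block [14-14 ALLOC]; mark free, coalesce with adjacent free neighbors -> [0-5 ALLOC][6-9 ALLOC][10-13 ALLOC][14-35 FREE]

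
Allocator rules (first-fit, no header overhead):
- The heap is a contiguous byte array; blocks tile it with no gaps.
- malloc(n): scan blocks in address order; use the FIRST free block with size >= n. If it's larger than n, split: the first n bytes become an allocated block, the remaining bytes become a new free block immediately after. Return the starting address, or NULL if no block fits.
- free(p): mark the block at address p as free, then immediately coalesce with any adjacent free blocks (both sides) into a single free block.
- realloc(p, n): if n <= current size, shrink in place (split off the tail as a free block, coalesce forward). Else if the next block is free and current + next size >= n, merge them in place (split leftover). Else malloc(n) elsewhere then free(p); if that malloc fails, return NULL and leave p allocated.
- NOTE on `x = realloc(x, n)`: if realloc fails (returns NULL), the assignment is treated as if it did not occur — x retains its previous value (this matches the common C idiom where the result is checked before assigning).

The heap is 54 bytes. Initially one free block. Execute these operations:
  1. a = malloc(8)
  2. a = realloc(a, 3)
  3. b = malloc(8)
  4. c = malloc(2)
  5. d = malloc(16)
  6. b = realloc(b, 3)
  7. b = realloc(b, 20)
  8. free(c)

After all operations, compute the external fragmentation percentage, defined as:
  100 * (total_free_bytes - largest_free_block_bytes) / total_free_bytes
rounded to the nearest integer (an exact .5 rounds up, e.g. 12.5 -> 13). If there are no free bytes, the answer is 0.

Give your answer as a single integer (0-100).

Op 1: a = malloc(8) -> a = 0; heap: [0-7 ALLOC][8-53 FREE]
Op 2: a = realloc(a, 3) -> a = 0; heap: [0-2 ALLOC][3-53 FREE]
Op 3: b = malloc(8) -> b = 3; heap: [0-2 ALLOC][3-10 ALLOC][11-53 FREE]
Op 4: c = malloc(2) -> c = 11; heap: [0-2 ALLOC][3-10 ALLOC][11-12 ALLOC][13-53 FREE]
Op 5: d = malloc(16) -> d = 13; heap: [0-2 ALLOC][3-10 ALLOC][11-12 ALLOC][13-28 ALLOC][29-53 FREE]
Op 6: b = realloc(b, 3) -> b = 3; heap: [0-2 ALLOC][3-5 ALLOC][6-10 FREE][11-12 ALLOC][13-28 ALLOC][29-53 FREE]
Op 7: b = realloc(b, 20) -> b = 29; heap: [0-2 ALLOC][3-10 FREE][11-12 ALLOC][13-28 ALLOC][29-48 ALLOC][49-53 FREE]
Op 8: free(c) -> (freed c); heap: [0-2 ALLOC][3-12 FREE][13-28 ALLOC][29-48 ALLOC][49-53 FREE]
Free blocks: [10 5] total_free=15 largest=10 -> 100*(15-10)/15 = 500/15 ≈ 33.333 -> rounds to 33

Answer: 33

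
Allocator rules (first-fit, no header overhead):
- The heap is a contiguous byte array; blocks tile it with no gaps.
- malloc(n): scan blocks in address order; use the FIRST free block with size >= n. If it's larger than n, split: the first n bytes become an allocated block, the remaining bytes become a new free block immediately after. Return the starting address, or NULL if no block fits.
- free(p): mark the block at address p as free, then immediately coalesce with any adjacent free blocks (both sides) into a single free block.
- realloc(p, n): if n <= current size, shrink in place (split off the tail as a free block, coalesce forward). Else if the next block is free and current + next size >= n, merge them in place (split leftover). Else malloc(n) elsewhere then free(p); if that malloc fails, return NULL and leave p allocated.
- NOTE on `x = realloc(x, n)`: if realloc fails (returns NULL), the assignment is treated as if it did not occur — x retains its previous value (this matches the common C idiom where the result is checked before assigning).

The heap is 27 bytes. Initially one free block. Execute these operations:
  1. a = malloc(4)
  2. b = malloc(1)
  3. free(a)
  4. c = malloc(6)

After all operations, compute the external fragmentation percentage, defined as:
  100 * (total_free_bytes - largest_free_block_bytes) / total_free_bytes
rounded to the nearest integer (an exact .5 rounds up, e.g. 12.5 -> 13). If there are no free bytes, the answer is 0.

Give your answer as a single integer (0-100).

Answer: 20

Derivation:
Op 1: a = malloc(4) -> a = 0; heap: [0-3 ALLOC][4-26 FREE]
Op 2: b = malloc(1) -> b = 4; heap: [0-3 ALLOC][4-4 ALLOC][5-26 FREE]
Op 3: free(a) -> (freed a); heap: [0-3 FREE][4-4 ALLOC][5-26 FREE]
Op 4: c = malloc(6) -> c = 5; heap: [0-3 FREE][4-4 ALLOC][5-10 ALLOC][11-26 FREE]
Free blocks: [4 16] total_free=20 largest=16 -> 100*(20-16)/20 = 400/20 = 20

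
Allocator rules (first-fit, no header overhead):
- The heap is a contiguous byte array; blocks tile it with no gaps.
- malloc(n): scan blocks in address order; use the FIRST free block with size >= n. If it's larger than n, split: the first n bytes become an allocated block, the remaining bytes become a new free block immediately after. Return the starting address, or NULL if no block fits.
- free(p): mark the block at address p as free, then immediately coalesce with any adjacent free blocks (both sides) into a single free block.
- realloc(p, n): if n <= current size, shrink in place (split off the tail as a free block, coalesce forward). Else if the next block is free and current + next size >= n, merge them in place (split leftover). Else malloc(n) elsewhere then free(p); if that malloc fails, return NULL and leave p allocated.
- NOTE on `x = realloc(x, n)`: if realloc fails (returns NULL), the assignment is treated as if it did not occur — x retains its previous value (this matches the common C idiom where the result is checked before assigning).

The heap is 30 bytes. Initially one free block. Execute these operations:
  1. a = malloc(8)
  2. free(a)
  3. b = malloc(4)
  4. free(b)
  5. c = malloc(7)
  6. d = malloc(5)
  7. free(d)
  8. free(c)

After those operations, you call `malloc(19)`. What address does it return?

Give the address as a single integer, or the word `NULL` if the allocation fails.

Answer: 0

Derivation:
Op 1: a = malloc(8) -> a = 0; heap: [0-7 ALLOC][8-29 FREE]
Op 2: free(a) -> (freed a); heap: [0-29 FREE]
Op 3: b = malloc(4) -> b = 0; heap: [0-3 ALLOC][4-29 FREE]
Op 4: free(b) -> (freed b); heap: [0-29 FREE]
Op 5: c = malloc(7) -> c = 0; heap: [0-6 ALLOC][7-29 FREE]
Op 6: d = malloc(5) -> d = 7; heap: [0-6 ALLOC][7-11 ALLOC][12-29 FREE]
Op 7: free(d) -> (freed d); heap: [0-6 ALLOC][7-29 FREE]
Op 8: free(c) -> (freed c); heap: [0-29 FREE]
malloc(19): first-fit scan over [0-29 FREE] -> 0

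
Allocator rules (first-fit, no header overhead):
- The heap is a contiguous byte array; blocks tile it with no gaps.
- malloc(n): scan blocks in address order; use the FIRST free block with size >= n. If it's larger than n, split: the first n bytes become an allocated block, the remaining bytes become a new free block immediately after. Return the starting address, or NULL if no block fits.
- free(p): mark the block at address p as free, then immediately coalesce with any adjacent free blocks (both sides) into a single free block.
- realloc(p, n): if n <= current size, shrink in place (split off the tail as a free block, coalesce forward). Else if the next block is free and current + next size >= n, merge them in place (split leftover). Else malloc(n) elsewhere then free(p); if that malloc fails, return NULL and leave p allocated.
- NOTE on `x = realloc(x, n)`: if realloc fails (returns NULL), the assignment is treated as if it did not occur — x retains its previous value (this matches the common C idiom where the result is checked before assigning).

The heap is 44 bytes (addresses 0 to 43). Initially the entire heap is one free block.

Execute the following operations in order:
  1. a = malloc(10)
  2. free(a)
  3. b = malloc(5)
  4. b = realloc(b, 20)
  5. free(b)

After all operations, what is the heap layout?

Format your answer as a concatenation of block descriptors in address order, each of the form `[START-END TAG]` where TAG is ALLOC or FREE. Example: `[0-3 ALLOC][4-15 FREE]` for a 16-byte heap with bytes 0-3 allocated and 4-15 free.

Op 1: a = malloc(10) -> a = 0; heap: [0-9 ALLOC][10-43 FREE]
Op 2: free(a) -> (freed a); heap: [0-43 FREE]
Op 3: b = malloc(5) -> b = 0; heap: [0-4 ALLOC][5-43 FREE]
Op 4: b = realloc(b, 20) -> b = 0; heap: [0-19 ALLOC][20-43 FREE]
Op 5: free(b) -> (freed b); heap: [0-43 FREE]

Answer: [0-43 FREE]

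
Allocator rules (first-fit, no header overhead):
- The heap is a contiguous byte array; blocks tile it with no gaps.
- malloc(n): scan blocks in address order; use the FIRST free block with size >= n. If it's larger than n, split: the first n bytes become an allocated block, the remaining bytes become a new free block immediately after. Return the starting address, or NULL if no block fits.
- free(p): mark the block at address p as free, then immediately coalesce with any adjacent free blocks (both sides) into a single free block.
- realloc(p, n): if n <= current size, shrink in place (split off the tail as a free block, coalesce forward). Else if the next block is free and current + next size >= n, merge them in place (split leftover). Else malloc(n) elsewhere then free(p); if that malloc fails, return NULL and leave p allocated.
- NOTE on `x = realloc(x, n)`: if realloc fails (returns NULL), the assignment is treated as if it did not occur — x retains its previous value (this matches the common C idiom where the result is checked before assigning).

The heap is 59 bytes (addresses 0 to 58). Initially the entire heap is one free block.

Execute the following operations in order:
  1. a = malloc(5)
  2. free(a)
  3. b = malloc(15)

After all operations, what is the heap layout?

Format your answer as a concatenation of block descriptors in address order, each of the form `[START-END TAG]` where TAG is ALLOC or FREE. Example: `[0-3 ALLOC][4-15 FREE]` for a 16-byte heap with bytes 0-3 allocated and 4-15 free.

Op 1: a = malloc(5) -> a = 0; heap: [0-4 ALLOC][5-58 FREE]
Op 2: free(a) -> (freed a); heap: [0-58 FREE]
Op 3: b = malloc(15) -> b = 0; heap: [0-14 ALLOC][15-58 FREE]

Answer: [0-14 ALLOC][15-58 FREE]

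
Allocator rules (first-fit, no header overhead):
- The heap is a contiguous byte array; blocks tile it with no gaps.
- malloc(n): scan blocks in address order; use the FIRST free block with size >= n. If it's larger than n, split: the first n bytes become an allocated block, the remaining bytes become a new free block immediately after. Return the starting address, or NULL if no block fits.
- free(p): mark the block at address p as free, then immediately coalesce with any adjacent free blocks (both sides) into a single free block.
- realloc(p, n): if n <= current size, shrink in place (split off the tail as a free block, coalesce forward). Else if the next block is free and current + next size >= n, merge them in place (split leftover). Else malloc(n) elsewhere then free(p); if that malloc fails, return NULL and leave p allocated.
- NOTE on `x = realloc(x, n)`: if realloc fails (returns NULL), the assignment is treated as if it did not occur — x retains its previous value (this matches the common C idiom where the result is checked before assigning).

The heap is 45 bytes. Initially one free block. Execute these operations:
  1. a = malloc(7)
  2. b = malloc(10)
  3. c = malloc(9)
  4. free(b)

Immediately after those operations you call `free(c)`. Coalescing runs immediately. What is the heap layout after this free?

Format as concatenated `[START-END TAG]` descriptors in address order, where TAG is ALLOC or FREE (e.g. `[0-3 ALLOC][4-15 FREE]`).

Op 1: a = malloc(7) -> a = 0; heap: [0-6 ALLOC][7-44 FREE]
Op 2: b = malloc(10) -> b = 7; heap: [0-6 ALLOC][7-16 ALLOC][17-44 FREE]
Op 3: c = malloc(9) -> c = 17; heap: [0-6 ALLOC][7-16 ALLOC][17-25 ALLOC][26-44 FREE]
Op 4: free(b) -> (freed b); heap: [0-6 ALLOC][7-16 FREE][17-25 ALLOC][26-44 FREE]
free(c): c = 17 -> block [17-25 ALLOC]; mark free, coalesce with adjacent free neighbors -> [0-6 ALLOC][7-44 FREE]

Answer: [0-6 ALLOC][7-44 FREE]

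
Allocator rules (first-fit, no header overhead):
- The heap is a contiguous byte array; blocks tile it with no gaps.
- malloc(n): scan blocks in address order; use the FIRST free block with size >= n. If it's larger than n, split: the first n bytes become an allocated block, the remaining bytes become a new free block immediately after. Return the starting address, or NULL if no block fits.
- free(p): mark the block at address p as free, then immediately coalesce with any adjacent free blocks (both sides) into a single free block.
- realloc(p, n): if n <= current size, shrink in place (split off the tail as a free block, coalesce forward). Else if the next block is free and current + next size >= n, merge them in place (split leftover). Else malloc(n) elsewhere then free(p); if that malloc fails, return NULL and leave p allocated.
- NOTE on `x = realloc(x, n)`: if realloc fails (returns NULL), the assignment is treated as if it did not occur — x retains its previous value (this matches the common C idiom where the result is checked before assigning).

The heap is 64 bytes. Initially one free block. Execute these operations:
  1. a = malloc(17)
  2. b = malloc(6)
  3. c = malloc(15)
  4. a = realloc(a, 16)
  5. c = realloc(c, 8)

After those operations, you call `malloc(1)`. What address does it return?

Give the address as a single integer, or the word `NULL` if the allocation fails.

Answer: 16

Derivation:
Op 1: a = malloc(17) -> a = 0; heap: [0-16 ALLOC][17-63 FREE]
Op 2: b = malloc(6) -> b = 17; heap: [0-16 ALLOC][17-22 ALLOC][23-63 FREE]
Op 3: c = malloc(15) -> c = 23; heap: [0-16 ALLOC][17-22 ALLOC][23-37 ALLOC][38-63 FREE]
Op 4: a = realloc(a, 16) -> a = 0; heap: [0-15 ALLOC][16-16 FREE][17-22 ALLOC][23-37 ALLOC][38-63 FREE]
Op 5: c = realloc(c, 8) -> c = 23; heap: [0-15 ALLOC][16-16 FREE][17-22 ALLOC][23-30 ALLOC][31-63 FREE]
malloc(1): first-fit scan over [0-15 ALLOC][16-16 FREE][17-22 ALLOC][23-30 ALLOC][31-63 FREE] -> 16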